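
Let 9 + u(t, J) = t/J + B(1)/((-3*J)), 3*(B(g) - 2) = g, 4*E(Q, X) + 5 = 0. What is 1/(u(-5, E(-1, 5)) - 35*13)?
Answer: -45/20672 ≈ -0.0021769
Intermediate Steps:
E(Q, X) = -5/4 (E(Q, X) = -5/4 + (1/4)*0 = -5/4 + 0 = -5/4)
B(g) = 2 + g/3
u(t, J) = -9 - 7/(9*J) + t/J (u(t, J) = -9 + (t/J + (2 + (1/3)*1)/((-3*J))) = -9 + (t/J + (2 + 1/3)*(-1/(3*J))) = -9 + (t/J + 7*(-1/(3*J))/3) = -9 + (t/J - 7/(9*J)) = -9 + (-7/(9*J) + t/J) = -9 - 7/(9*J) + t/J)
1/(u(-5, E(-1, 5)) - 35*13) = 1/((-7/9 - 5 - 9*(-5/4))/(-5/4) - 35*13) = 1/(-4*(-7/9 - 5 + 45/4)/5 - 455) = 1/(-4/5*197/36 - 455) = 1/(-197/45 - 455) = 1/(-20672/45) = -45/20672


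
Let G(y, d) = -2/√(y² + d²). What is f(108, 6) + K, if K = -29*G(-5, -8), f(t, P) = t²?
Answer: 11664 + 58*√89/89 ≈ 11670.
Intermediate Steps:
G(y, d) = -2/√(d² + y²)
K = 58*√89/89 (K = -(-58)/√((-8)² + (-5)²) = -(-58)/√(64 + 25) = -(-58)/√89 = -(-58)*√89/89 = 58*√89/89 ≈ 6.1480)
f(108, 6) + K = 108² + 58*√89/89 = 11664 + 58*√89/89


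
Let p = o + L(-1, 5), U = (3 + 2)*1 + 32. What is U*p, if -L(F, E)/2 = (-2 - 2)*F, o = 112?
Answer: 3848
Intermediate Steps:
L(F, E) = 8*F (L(F, E) = -2*(-2 - 2)*F = -(-8)*F = 8*F)
U = 37 (U = 5*1 + 32 = 5 + 32 = 37)
p = 104 (p = 112 + 8*(-1) = 112 - 8 = 104)
U*p = 37*104 = 3848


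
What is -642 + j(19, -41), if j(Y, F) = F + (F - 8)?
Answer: -732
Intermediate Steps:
j(Y, F) = -8 + 2*F (j(Y, F) = F + (-8 + F) = -8 + 2*F)
-642 + j(19, -41) = -642 + (-8 + 2*(-41)) = -642 + (-8 - 82) = -642 - 90 = -732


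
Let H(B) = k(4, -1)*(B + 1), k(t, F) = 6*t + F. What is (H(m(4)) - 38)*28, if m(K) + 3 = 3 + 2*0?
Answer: -420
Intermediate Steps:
k(t, F) = F + 6*t
m(K) = 0 (m(K) = -3 + (3 + 2*0) = -3 + (3 + 0) = -3 + 3 = 0)
H(B) = 23 + 23*B (H(B) = (-1 + 6*4)*(B + 1) = (-1 + 24)*(1 + B) = 23*(1 + B) = 23 + 23*B)
(H(m(4)) - 38)*28 = ((23 + 23*0) - 38)*28 = ((23 + 0) - 38)*28 = (23 - 38)*28 = -15*28 = -420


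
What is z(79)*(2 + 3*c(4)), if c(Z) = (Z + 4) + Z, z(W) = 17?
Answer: 646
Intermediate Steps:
c(Z) = 4 + 2*Z (c(Z) = (4 + Z) + Z = 4 + 2*Z)
z(79)*(2 + 3*c(4)) = 17*(2 + 3*(4 + 2*4)) = 17*(2 + 3*(4 + 8)) = 17*(2 + 3*12) = 17*(2 + 36) = 17*38 = 646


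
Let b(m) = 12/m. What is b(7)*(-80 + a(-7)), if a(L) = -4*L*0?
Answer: -960/7 ≈ -137.14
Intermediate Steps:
a(L) = 0
b(7)*(-80 + a(-7)) = (12/7)*(-80 + 0) = (12*(⅐))*(-80) = (12/7)*(-80) = -960/7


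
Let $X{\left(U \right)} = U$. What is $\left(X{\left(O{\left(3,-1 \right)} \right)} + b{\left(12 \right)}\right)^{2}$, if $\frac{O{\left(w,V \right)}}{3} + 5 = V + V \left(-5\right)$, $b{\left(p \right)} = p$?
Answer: $81$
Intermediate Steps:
$O{\left(w,V \right)} = -15 - 12 V$ ($O{\left(w,V \right)} = -15 + 3 \left(V + V \left(-5\right)\right) = -15 + 3 \left(V - 5 V\right) = -15 + 3 \left(- 4 V\right) = -15 - 12 V$)
$\left(X{\left(O{\left(3,-1 \right)} \right)} + b{\left(12 \right)}\right)^{2} = \left(\left(-15 - -12\right) + 12\right)^{2} = \left(\left(-15 + 12\right) + 12\right)^{2} = \left(-3 + 12\right)^{2} = 9^{2} = 81$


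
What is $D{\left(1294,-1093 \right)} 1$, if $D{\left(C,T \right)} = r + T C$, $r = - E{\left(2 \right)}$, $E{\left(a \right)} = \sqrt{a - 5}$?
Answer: $-1414342 - i \sqrt{3} \approx -1.4143 \cdot 10^{6} - 1.732 i$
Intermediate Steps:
$E{\left(a \right)} = \sqrt{-5 + a}$
$r = - i \sqrt{3}$ ($r = - \sqrt{-5 + 2} = - \sqrt{-3} = - i \sqrt{3} \approx - 1.732 i$)
$D{\left(C,T \right)} = C T - i \sqrt{3}$ ($D{\left(C,T \right)} = - i \sqrt{3} + T C = - i \sqrt{3} + C T = C T - i \sqrt{3}$)
$D{\left(1294,-1093 \right)} 1 = \left(1294 \left(-1093\right) - i \sqrt{3}\right) 1 = \left(-1414342 - i \sqrt{3}\right) 1 = -1414342 - i \sqrt{3}$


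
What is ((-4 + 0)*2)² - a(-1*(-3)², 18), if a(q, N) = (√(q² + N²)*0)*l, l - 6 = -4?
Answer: 64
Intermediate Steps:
l = 2 (l = 6 - 4 = 2)
a(q, N) = 0 (a(q, N) = (√(q² + N²)*0)*2 = (√(N² + q²)*0)*2 = 0*2 = 0)
((-4 + 0)*2)² - a(-1*(-3)², 18) = ((-4 + 0)*2)² - 1*0 = (-4*2)² + 0 = (-8)² + 0 = 64 + 0 = 64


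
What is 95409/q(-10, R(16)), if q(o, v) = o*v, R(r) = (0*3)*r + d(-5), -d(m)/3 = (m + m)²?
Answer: 31803/1000 ≈ 31.803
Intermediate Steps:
d(m) = -12*m² (d(m) = -3*(m + m)² = -3*4*m² = -12*m²)
R(r) = -300 (R(r) = (0*3)*r - 12*(-5)² = 0*r - 12*25 = 0 - 300 = -300)
95409/q(-10, R(16)) = 95409/((-10*(-300))) = 95409/3000 = 95409*(1/3000) = 31803/1000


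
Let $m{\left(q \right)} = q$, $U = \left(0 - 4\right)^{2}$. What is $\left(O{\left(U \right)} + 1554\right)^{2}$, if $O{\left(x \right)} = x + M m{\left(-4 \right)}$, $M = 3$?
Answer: $2427364$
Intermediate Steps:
$U = 16$ ($U = \left(-4\right)^{2} = 16$)
$O{\left(x \right)} = -12 + x$ ($O{\left(x \right)} = x + 3 \left(-4\right) = x - 12 = -12 + x$)
$\left(O{\left(U \right)} + 1554\right)^{2} = \left(\left(-12 + 16\right) + 1554\right)^{2} = \left(4 + 1554\right)^{2} = 1558^{2} = 2427364$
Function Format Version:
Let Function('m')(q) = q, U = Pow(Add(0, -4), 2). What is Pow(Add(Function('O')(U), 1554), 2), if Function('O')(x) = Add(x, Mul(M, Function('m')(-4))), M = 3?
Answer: 2427364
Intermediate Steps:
U = 16 (U = Pow(-4, 2) = 16)
Function('O')(x) = Add(-12, x) (Function('O')(x) = Add(x, Mul(3, -4)) = Add(x, -12) = Add(-12, x))
Pow(Add(Function('O')(U), 1554), 2) = Pow(Add(Add(-12, 16), 1554), 2) = Pow(Add(4, 1554), 2) = Pow(1558, 2) = 2427364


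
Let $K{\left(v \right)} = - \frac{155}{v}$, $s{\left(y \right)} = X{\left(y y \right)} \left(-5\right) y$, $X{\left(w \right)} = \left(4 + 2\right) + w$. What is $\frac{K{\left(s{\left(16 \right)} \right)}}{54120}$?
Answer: $\frac{31}{226871040} \approx 1.3664 \cdot 10^{-7}$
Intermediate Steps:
$X{\left(w \right)} = 6 + w$
$s{\left(y \right)} = y \left(-30 - 5 y^{2}\right)$ ($s{\left(y \right)} = \left(6 + y y\right) \left(-5\right) y = \left(6 + y^{2}\right) \left(-5\right) y = \left(-30 - 5 y^{2}\right) y = y \left(-30 - 5 y^{2}\right)$)
$\frac{K{\left(s{\left(16 \right)} \right)}}{54120} = \frac{\left(-155\right) \frac{1}{\left(-5\right) 16 \left(6 + 16^{2}\right)}}{54120} = - \frac{155}{\left(-5\right) 16 \left(6 + 256\right)} \frac{1}{54120} = - \frac{155}{\left(-5\right) 16 \cdot 262} \cdot \frac{1}{54120} = - \frac{155}{-20960} \cdot \frac{1}{54120} = \left(-155\right) \left(- \frac{1}{20960}\right) \frac{1}{54120} = \frac{31}{4192} \cdot \frac{1}{54120} = \frac{31}{226871040}$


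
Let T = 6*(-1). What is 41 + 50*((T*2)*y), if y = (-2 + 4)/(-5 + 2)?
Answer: 441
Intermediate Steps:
T = -6
y = -⅔ (y = 2/(-3) = 2*(-⅓) = -⅔ ≈ -0.66667)
41 + 50*((T*2)*y) = 41 + 50*(-6*2*(-⅔)) = 41 + 50*(-12*(-⅔)) = 41 + 50*8 = 41 + 400 = 441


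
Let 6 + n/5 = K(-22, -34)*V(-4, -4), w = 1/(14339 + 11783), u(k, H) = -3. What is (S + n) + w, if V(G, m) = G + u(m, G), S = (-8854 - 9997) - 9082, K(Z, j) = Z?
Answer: -710335545/26122 ≈ -27193.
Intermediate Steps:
S = -27933 (S = -18851 - 9082 = -27933)
w = 1/26122 ≈ 3.8282e-5
V(G, m) = -3 + G (V(G, m) = G - 3 = -3 + G)
n = 740 (n = -30 + 5*(-22*(-3 - 4)) = -30 + 5*(-22*(-7)) = -30 + 5*154 = -30 + 770 = 740)
(S + n) + w = (-27933 + 740) + 1/26122 = -27193 + 1/26122 = -710335545/26122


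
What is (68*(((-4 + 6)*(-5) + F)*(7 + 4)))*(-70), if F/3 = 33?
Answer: -4660040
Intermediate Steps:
F = 99 (F = 3*33 = 99)
(68*(((-4 + 6)*(-5) + F)*(7 + 4)))*(-70) = (68*(((-4 + 6)*(-5) + 99)*(7 + 4)))*(-70) = (68*((2*(-5) + 99)*11))*(-70) = (68*((-10 + 99)*11))*(-70) = (68*(89*11))*(-70) = (68*979)*(-70) = 66572*(-70) = -4660040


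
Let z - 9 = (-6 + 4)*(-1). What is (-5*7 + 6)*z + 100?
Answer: -219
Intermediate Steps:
z = 11 (z = 9 + (-6 + 4)*(-1) = 9 - 2*(-1) = 9 + 2 = 11)
(-5*7 + 6)*z + 100 = (-5*7 + 6)*11 + 100 = (-35 + 6)*11 + 100 = -29*11 + 100 = -319 + 100 = -219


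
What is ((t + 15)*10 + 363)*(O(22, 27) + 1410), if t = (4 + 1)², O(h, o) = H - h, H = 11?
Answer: 1067437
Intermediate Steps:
O(h, o) = 11 - h
t = 25 (t = 5² = 25)
((t + 15)*10 + 363)*(O(22, 27) + 1410) = ((25 + 15)*10 + 363)*((11 - 1*22) + 1410) = (40*10 + 363)*((11 - 22) + 1410) = (400 + 363)*(-11 + 1410) = 763*1399 = 1067437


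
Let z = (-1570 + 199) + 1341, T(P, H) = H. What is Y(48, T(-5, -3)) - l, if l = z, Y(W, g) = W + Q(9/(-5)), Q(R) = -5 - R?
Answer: 374/5 ≈ 74.800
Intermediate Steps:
Y(W, g) = -16/5 + W (Y(W, g) = W + (-5 - 9/(-5)) = W + (-5 - 9*(-1)/5) = W + (-5 - 1*(-9/5)) = W + (-5 + 9/5) = W - 16/5 = -16/5 + W)
z = -30 (z = -1371 + 1341 = -30)
l = -30
Y(48, T(-5, -3)) - l = (-16/5 + 48) - 1*(-30) = 224/5 + 30 = 374/5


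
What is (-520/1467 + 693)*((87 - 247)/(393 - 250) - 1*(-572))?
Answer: 27650412532/69927 ≈ 3.9542e+5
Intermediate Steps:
(-520/1467 + 693)*((87 - 247)/(393 - 250) - 1*(-572)) = (-520*1/1467 + 693)*(-160/143 + 572) = (-520/1467 + 693)*(-160*1/143 + 572) = 1016111*(-160/143 + 572)/1467 = (1016111/1467)*(81636/143) = 27650412532/69927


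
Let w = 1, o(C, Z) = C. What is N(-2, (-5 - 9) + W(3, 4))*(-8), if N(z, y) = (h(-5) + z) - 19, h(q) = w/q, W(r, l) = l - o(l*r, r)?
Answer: 848/5 ≈ 169.60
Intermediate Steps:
W(r, l) = l - l*r
h(q) = 1/q
N(z, y) = -96/5 + z (N(z, y) = (1/(-5) + z) - 19 = (-⅕ + z) - 19 = -96/5 + z)
N(-2, (-5 - 9) + W(3, 4))*(-8) = (-96/5 - 2)*(-8) = -106/5*(-8) = 848/5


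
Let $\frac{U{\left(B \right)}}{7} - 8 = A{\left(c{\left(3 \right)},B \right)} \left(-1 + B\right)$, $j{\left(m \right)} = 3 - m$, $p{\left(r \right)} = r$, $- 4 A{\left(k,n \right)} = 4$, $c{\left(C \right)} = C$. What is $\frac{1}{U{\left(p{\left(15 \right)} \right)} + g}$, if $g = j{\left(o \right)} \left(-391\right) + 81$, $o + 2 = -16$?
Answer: $- \frac{1}{8172} \approx -0.00012237$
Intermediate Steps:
$o = -18$ ($o = -2 - 16 = -18$)
$A{\left(k,n \right)} = -1$ ($A{\left(k,n \right)} = \left(- \frac{1}{4}\right) 4 = -1$)
$g = -8130$ ($g = \left(3 - -18\right) \left(-391\right) + 81 = \left(3 + 18\right) \left(-391\right) + 81 = 21 \left(-391\right) + 81 = -8211 + 81 = -8130$)
$U{\left(B \right)} = 63 - 7 B$ ($U{\left(B \right)} = 56 + 7 \left(- (-1 + B)\right) = 56 + 7 \left(1 - B\right) = 56 - \left(-7 + 7 B\right) = 63 - 7 B$)
$\frac{1}{U{\left(p{\left(15 \right)} \right)} + g} = \frac{1}{\left(63 - 105\right) - 8130} = \frac{1}{-42 - 8130} = \frac{1}{-8172} = - \frac{1}{8172}$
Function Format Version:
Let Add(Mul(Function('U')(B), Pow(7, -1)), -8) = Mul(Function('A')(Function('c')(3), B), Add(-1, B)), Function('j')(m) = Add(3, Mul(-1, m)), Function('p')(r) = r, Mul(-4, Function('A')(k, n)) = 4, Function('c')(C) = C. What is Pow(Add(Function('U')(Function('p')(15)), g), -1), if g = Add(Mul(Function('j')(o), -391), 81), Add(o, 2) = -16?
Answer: Rational(-1, 8172) ≈ -0.00012237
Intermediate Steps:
o = -18 (o = Add(-2, -16) = -18)
Function('A')(k, n) = -1 (Function('A')(k, n) = Mul(Rational(-1, 4), 4) = -1)
g = -8130 (g = Add(Mul(Add(3, Mul(-1, -18)), -391), 81) = Add(Mul(Add(3, 18), -391), 81) = Add(Mul(21, -391), 81) = Add(-8211, 81) = -8130)
Function('U')(B) = Add(63, Mul(-7, B)) (Function('U')(B) = Add(56, Mul(7, Mul(-1, Add(-1, B)))) = Add(56, Mul(7, Add(1, Mul(-1, B)))) = Add(56, Add(7, Mul(-7, B))) = Add(63, Mul(-7, B)))
Pow(Add(Function('U')(Function('p')(15)), g), -1) = Pow(Add(Add(63, Mul(-7, 15)), -8130), -1) = Pow(Add(Add(63, -105), -8130), -1) = Pow(Add(-42, -8130), -1) = Pow(-8172, -1) = Rational(-1, 8172)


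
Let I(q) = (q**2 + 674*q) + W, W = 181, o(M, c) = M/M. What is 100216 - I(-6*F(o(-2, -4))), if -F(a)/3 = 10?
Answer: -53685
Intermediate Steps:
o(M, c) = 1
F(a) = -30 (F(a) = -3*10 = -30)
I(q) = 181 + q**2 + 674*q (I(q) = (q**2 + 674*q) + 181 = 181 + q**2 + 674*q)
100216 - I(-6*F(o(-2, -4))) = 100216 - (181 + (-6*(-30))**2 + 674*(-6*(-30))) = 100216 - (181 + 180**2 + 674*180) = 100216 - (181 + 32400 + 121320) = 100216 - 1*153901 = 100216 - 153901 = -53685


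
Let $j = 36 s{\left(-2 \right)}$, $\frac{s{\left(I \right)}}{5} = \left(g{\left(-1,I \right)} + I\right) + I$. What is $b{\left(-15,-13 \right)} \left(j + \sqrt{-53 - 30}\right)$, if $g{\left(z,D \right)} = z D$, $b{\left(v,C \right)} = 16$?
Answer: $-5760 + 16 i \sqrt{83} \approx -5760.0 + 145.77 i$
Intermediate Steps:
$g{\left(z,D \right)} = D z$
$s{\left(I \right)} = 5 I$ ($s{\left(I \right)} = 5 \left(\left(I \left(-1\right) + I\right) + I\right) = 5 \left(\left(- I + I\right) + I\right) = 5 \left(0 + I\right) = 5 I$)
$j = -360$ ($j = 36 \cdot 5 \left(-2\right) = 36 \left(-10\right) = -360$)
$b{\left(-15,-13 \right)} \left(j + \sqrt{-53 - 30}\right) = 16 \left(-360 + \sqrt{-53 - 30}\right) = 16 \left(-360 + \sqrt{-83}\right) = 16 \left(-360 + i \sqrt{83}\right) = -5760 + 16 i \sqrt{83}$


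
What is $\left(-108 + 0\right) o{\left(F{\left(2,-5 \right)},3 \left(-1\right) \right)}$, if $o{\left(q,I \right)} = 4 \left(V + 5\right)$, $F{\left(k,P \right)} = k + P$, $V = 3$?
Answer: $-3456$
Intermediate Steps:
$F{\left(k,P \right)} = P + k$
$o{\left(q,I \right)} = 32$ ($o{\left(q,I \right)} = 4 \left(3 + 5\right) = 4 \cdot 8 = 32$)
$\left(-108 + 0\right) o{\left(F{\left(2,-5 \right)},3 \left(-1\right) \right)} = \left(-108 + 0\right) 32 = \left(-108\right) 32 = -3456$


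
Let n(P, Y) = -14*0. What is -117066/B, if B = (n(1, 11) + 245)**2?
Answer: -117066/60025 ≈ -1.9503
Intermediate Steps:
n(P, Y) = 0
B = 60025 (B = (0 + 245)**2 = 245**2 = 60025)
-117066/B = -117066/60025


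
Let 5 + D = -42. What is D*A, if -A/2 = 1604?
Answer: 150776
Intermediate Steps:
A = -3208 (A = -2*1604 = -3208)
D = -47 (D = -5 - 42 = -47)
D*A = -47*(-3208) = 150776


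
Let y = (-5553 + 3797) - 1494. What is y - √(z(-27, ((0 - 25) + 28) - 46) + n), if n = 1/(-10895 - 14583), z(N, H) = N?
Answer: -3250 - I*√17526494546/25478 ≈ -3250.0 - 5.1962*I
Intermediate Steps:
n = -1/25478 (n = 1/(-25478) = -1/25478 ≈ -3.9250e-5)
y = -3250 (y = -1756 - 1494 = -3250)
y - √(z(-27, ((0 - 25) + 28) - 46) + n) = -3250 - √(-27 - 1/25478) = -3250 - √(-687907/25478) = -3250 - I*√17526494546/25478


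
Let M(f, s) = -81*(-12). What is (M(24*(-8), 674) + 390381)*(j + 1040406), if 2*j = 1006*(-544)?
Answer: 300079305222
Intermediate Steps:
j = -273632 (j = (1006*(-544))/2 = (1/2)*(-547264) = -273632)
M(f, s) = 972
(M(24*(-8), 674) + 390381)*(j + 1040406) = (972 + 390381)*(-273632 + 1040406) = 391353*766774 = 300079305222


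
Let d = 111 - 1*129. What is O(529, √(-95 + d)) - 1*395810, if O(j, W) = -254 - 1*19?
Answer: -396083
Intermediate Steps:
d = -18 (d = 111 - 129 = -18)
O(j, W) = -273 (O(j, W) = -254 - 19 = -273)
O(529, √(-95 + d)) - 1*395810 = -273 - 1*395810 = -273 - 395810 = -396083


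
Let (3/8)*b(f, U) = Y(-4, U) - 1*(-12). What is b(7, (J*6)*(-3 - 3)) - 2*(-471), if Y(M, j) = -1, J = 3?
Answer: 2914/3 ≈ 971.33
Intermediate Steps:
b(f, U) = 88/3 (b(f, U) = 8*(-1 - 1*(-12))/3 = 8*(-1 + 12)/3 = (8/3)*11 = 88/3)
b(7, (J*6)*(-3 - 3)) - 2*(-471) = 88/3 - 2*(-471) = 88/3 + 942 = 2914/3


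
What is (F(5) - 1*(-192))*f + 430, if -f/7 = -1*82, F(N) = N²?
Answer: 124988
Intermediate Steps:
f = 574 (f = -(-7)*82 = -7*(-82) = 574)
(F(5) - 1*(-192))*f + 430 = (5² - 1*(-192))*574 + 430 = (25 + 192)*574 + 430 = 217*574 + 430 = 124558 + 430 = 124988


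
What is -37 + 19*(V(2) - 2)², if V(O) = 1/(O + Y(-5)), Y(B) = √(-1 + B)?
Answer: (80*√6 + 211*I)/(2*(I + 2*√6)) ≈ 23.42 + 16.755*I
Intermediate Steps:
V(O) = 1/(O + I*√6) (V(O) = 1/(O + √(-1 - 5)) = 1/(O + √(-6)) = 1/(O + I*√6))
-37 + 19*(V(2) - 2)² = -37 + 19*(1/(2 + I*√6) - 2)² = -37 + 19*(-2 + 1/(2 + I*√6))²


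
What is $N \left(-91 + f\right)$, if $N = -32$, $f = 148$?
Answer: $-1824$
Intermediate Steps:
$N \left(-91 + f\right) = - 32 \left(-91 + 148\right) = \left(-32\right) 57 = -1824$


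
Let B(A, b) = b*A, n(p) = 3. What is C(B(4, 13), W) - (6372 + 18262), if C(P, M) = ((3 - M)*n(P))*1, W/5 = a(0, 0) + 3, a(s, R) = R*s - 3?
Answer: -24625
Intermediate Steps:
B(A, b) = A*b
a(s, R) = -3 + R*s
W = 0 (W = 5*((-3 + 0*0) + 3) = 5*((-3 + 0) + 3) = 5*(-3 + 3) = 5*0 = 0)
C(P, M) = 9 - 3*M (C(P, M) = ((3 - M)*3)*1 = (9 - 3*M)*1 = 9 - 3*M)
C(B(4, 13), W) - (6372 + 18262) = (9 - 3*0) - (6372 + 18262) = (9 + 0) - 1*24634 = 9 - 24634 = -24625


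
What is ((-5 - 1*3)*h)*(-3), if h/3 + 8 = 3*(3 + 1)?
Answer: 288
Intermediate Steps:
h = 12 (h = -24 + 3*(3*(3 + 1)) = -24 + 3*(3*4) = -24 + 3*12 = -24 + 36 = 12)
((-5 - 1*3)*h)*(-3) = ((-5 - 1*3)*12)*(-3) = ((-5 - 3)*12)*(-3) = -8*12*(-3) = -96*(-3) = 288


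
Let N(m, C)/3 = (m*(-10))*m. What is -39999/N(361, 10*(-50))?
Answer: 13333/1303210 ≈ 0.010231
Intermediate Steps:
N(m, C) = -30*m² (N(m, C) = 3*((m*(-10))*m) = 3*((-10*m)*m) = 3*(-10*m²) = -30*m²)
-39999/N(361, 10*(-50)) = -39999/((-30*361²)) = -39999/((-30*130321)) = -39999/(-3909630) = -39999*(-1/3909630) = 13333/1303210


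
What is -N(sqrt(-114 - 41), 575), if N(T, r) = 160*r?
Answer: -92000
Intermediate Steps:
-N(sqrt(-114 - 41), 575) = -160*575 = -1*92000 = -92000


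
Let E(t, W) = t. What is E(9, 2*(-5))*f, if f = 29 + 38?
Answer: 603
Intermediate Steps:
f = 67
E(9, 2*(-5))*f = 9*67 = 603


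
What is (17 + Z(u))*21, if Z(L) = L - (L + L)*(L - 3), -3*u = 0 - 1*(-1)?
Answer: 910/3 ≈ 303.33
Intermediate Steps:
u = -⅓ (u = -(0 - 1*(-1))/3 = -(0 + 1)/3 = -⅓*1 = -⅓ ≈ -0.33333)
Z(L) = L - 2*L*(-3 + L)
(17 + Z(u))*21 = (17 - (7 - 2*(-⅓))/3)*21 = (17 - (7 + ⅔)/3)*21 = (17 - ⅓*23/3)*21 = (17 - 23/9)*21 = (130/9)*21 = 910/3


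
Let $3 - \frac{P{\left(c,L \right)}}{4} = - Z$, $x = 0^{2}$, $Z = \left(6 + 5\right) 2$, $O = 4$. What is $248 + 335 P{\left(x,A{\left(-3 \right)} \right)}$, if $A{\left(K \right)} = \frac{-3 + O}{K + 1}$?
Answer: $33748$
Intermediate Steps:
$A{\left(K \right)} = \frac{1}{1 + K}$ ($A{\left(K \right)} = \frac{-3 + 4}{K + 1} = 1 \frac{1}{1 + K} = \frac{1}{1 + K}$)
$Z = 22$ ($Z = 11 \cdot 2 = 22$)
$x = 0$
$P{\left(c,L \right)} = 100$ ($P{\left(c,L \right)} = 12 - 4 \left(\left(-1\right) 22\right) = 12 - -88 = 12 + 88 = 100$)
$248 + 335 P{\left(x,A{\left(-3 \right)} \right)} = 248 + 335 \cdot 100 = 248 + 33500 = 33748$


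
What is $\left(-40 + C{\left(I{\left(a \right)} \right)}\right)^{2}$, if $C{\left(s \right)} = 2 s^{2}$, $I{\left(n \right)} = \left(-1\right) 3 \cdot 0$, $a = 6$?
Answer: $1600$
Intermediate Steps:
$I{\left(n \right)} = 0$ ($I{\left(n \right)} = \left(-3\right) 0 = 0$)
$\left(-40 + C{\left(I{\left(a \right)} \right)}\right)^{2} = \left(-40 + 2 \cdot 0^{2}\right)^{2} = \left(-40 + 2 \cdot 0\right)^{2} = \left(-40 + 0\right)^{2} = \left(-40\right)^{2} = 1600$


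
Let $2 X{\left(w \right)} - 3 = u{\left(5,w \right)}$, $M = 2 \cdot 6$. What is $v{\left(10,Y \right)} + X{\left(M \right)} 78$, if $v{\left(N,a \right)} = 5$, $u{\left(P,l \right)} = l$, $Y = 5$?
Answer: $590$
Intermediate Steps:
$M = 12$
$X{\left(w \right)} = \frac{3}{2} + \frac{w}{2}$
$v{\left(10,Y \right)} + X{\left(M \right)} 78 = 5 + \left(\frac{3}{2} + \frac{1}{2} \cdot 12\right) 78 = 5 + \left(\frac{3}{2} + 6\right) 78 = 5 + \frac{15}{2} \cdot 78 = 5 + 585 = 590$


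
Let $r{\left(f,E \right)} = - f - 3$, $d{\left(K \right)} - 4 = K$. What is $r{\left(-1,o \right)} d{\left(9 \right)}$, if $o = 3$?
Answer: $-26$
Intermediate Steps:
$d{\left(K \right)} = 4 + K$
$r{\left(f,E \right)} = -3 - f$
$r{\left(-1,o \right)} d{\left(9 \right)} = \left(-3 - -1\right) \left(4 + 9\right) = \left(-3 + 1\right) 13 = \left(-2\right) 13 = -26$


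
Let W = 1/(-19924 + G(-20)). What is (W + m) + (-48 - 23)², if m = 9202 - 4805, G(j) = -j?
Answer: 187853951/19904 ≈ 9438.0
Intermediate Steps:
m = 4397
W = -1/19904 (W = 1/(-19924 - 1*(-20)) = 1/(-19924 + 20) = 1/(-19904) = -1/19904 ≈ -5.0241e-5)
(W + m) + (-48 - 23)² = (-1/19904 + 4397) + (-48 - 23)² = 87517887/19904 + (-71)² = 87517887/19904 + 5041 = 187853951/19904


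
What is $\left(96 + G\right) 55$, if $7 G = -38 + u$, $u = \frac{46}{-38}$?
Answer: $\frac{661265}{133} \approx 4971.9$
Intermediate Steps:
$u = - \frac{23}{19}$ ($u = 46 \left(- \frac{1}{38}\right) = - \frac{23}{19} \approx -1.2105$)
$G = - \frac{745}{133}$ ($G = \frac{-38 - \frac{23}{19}}{7} = \frac{1}{7} \left(- \frac{745}{19}\right) = - \frac{745}{133} \approx -5.6015$)
$\left(96 + G\right) 55 = \left(96 - \frac{745}{133}\right) 55 = \frac{12023}{133} \cdot 55 = \frac{661265}{133}$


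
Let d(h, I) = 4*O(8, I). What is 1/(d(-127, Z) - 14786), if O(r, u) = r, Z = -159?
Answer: -1/14754 ≈ -6.7778e-5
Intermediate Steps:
d(h, I) = 32 (d(h, I) = 4*8 = 32)
1/(d(-127, Z) - 14786) = 1/(32 - 14786) = 1/(-14754) = -1/14754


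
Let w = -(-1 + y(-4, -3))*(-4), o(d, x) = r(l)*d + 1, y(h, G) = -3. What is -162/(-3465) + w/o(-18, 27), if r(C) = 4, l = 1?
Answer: 7438/27335 ≈ 0.27211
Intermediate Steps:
o(d, x) = 1 + 4*d (o(d, x) = 4*d + 1 = 1 + 4*d)
w = -16 (w = -(-1 - 3)*(-4) = -1*(-4)*(-4) = 4*(-4) = -16)
-162/(-3465) + w/o(-18, 27) = -162/(-3465) - 16/(1 + 4*(-18)) = -162*(-1/3465) - 16/(1 - 72) = 18/385 - 16/(-71) = 18/385 - 16*(-1/71) = 18/385 + 16/71 = 7438/27335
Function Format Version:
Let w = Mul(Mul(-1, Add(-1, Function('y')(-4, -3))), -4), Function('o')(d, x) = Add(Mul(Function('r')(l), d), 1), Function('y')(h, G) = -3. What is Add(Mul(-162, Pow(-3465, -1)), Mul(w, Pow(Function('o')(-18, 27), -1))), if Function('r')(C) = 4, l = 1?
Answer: Rational(7438, 27335) ≈ 0.27211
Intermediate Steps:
Function('o')(d, x) = Add(1, Mul(4, d)) (Function('o')(d, x) = Add(Mul(4, d), 1) = Add(1, Mul(4, d)))
w = -16 (w = Mul(Mul(-1, Add(-1, -3)), -4) = Mul(Mul(-1, -4), -4) = Mul(4, -4) = -16)
Add(Mul(-162, Pow(-3465, -1)), Mul(w, Pow(Function('o')(-18, 27), -1))) = Add(Mul(-162, Pow(-3465, -1)), Mul(-16, Pow(Add(1, Mul(4, -18)), -1))) = Add(Mul(-162, Rational(-1, 3465)), Mul(-16, Pow(Add(1, -72), -1))) = Add(Rational(18, 385), Mul(-16, Pow(-71, -1))) = Add(Rational(18, 385), Mul(-16, Rational(-1, 71))) = Add(Rational(18, 385), Rational(16, 71)) = Rational(7438, 27335)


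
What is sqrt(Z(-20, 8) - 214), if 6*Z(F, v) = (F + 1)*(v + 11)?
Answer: I*sqrt(9870)/6 ≈ 16.558*I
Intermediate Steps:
Z(F, v) = (1 + F)*(11 + v)/6 (Z(F, v) = ((F + 1)*(v + 11))/6 = ((1 + F)*(11 + v))/6 = (1 + F)*(11 + v)/6)
sqrt(Z(-20, 8) - 214) = sqrt((11/6 + (1/6)*8 + (11/6)*(-20) + (1/6)*(-20)*8) - 214) = sqrt((11/6 + 4/3 - 110/3 - 80/3) - 214) = sqrt(-361/6 - 214) = sqrt(-1645/6) = I*sqrt(9870)/6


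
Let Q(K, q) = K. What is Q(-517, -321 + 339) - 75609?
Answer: -76126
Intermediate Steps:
Q(-517, -321 + 339) - 75609 = -517 - 75609 = -76126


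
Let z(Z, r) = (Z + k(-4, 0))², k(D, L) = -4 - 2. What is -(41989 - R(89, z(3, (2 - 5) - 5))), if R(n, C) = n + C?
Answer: -41891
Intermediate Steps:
k(D, L) = -6
z(Z, r) = (-6 + Z)² (z(Z, r) = (Z - 6)² = (-6 + Z)²)
R(n, C) = C + n
-(41989 - R(89, z(3, (2 - 5) - 5))) = -(41989 - ((-6 + 3)² + 89)) = -(41989 - ((-3)² + 89)) = -(41989 - (9 + 89)) = -(41989 - 1*98) = -(41989 - 98) = -1*41891 = -41891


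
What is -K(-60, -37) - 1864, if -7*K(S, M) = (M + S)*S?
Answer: -7228/7 ≈ -1032.6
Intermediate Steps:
K(S, M) = -S*(M + S)/7 (K(S, M) = -(M + S)*S/7 = -S*(M + S)/7)
-K(-60, -37) - 1864 = -(-1)*(-60)*(-37 - 60)/7 - 1864 = -(-1)*(-60)*(-97)/7 - 1864 = -1*(-5820/7) - 1864 = 5820/7 - 1864 = -7228/7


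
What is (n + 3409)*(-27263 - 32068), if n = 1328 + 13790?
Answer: -1099225437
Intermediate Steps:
n = 15118
(n + 3409)*(-27263 - 32068) = (15118 + 3409)*(-27263 - 32068) = 18527*(-59331) = -1099225437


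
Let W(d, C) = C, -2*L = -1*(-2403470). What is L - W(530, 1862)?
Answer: -1203597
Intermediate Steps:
L = -1201735 (L = -(-1)*(-2403470)/2 = -½*2403470 = -1201735)
L - W(530, 1862) = -1201735 - 1*1862 = -1201735 - 1862 = -1203597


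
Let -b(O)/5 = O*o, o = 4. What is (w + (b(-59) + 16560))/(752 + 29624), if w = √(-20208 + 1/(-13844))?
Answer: 4435/7594 + I*√968247812933/210262672 ≈ 0.58401 + 0.0046798*I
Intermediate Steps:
w = I*√968247812933/6922 (w = √(-20208 - 1/13844) = √(-279759553/13844) = I*√968247812933/6922 ≈ 142.15*I)
b(O) = -20*O (b(O) = -5*O*4 = -20*O)
(w + (b(-59) + 16560))/(752 + 29624) = (I*√968247812933/6922 + (-20*(-59) + 16560))/(752 + 29624) = (I*√968247812933/6922 + (1180 + 16560))/30376 = (I*√968247812933/6922 + 17740)*(1/30376) = (17740 + I*√968247812933/6922)*(1/30376) = 4435/7594 + I*√968247812933/210262672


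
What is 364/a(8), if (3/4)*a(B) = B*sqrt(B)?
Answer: 273*sqrt(2)/32 ≈ 12.065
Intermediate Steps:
a(B) = 4*B**(3/2)/3 (a(B) = 4*(B*sqrt(B))/3 = 4*B**(3/2)/3)
364/a(8) = 364/((4*8**(3/2)/3)) = 364/((4*(16*sqrt(2))/3)) = 364/((64*sqrt(2)/3)) = 364*(3*sqrt(2)/128) = 273*sqrt(2)/32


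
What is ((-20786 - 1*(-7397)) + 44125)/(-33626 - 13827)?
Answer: -30736/47453 ≈ -0.64771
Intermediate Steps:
((-20786 - 1*(-7397)) + 44125)/(-33626 - 13827) = ((-20786 + 7397) + 44125)/(-47453) = (-13389 + 44125)*(-1/47453) = 30736*(-1/47453) = -30736/47453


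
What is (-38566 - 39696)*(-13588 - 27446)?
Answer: 3211402908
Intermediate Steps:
(-38566 - 39696)*(-13588 - 27446) = -78262*(-41034) = 3211402908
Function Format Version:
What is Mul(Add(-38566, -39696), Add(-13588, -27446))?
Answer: 3211402908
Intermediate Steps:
Mul(Add(-38566, -39696), Add(-13588, -27446)) = Mul(-78262, -41034) = 3211402908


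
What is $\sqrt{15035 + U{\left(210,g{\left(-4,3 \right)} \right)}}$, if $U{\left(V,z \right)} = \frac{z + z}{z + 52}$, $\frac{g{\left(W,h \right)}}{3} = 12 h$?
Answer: $\frac{\sqrt{1503635}}{10} \approx 122.62$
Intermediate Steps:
$g{\left(W,h \right)} = 36 h$ ($g{\left(W,h \right)} = 3 \cdot 12 h = 36 h$)
$U{\left(V,z \right)} = \frac{2 z}{52 + z}$
$\sqrt{15035 + U{\left(210,g{\left(-4,3 \right)} \right)}} = \sqrt{15035 + \frac{2 \cdot 36 \cdot 3}{52 + 36 \cdot 3}} = \sqrt{15035 + 2 \cdot 108 \frac{1}{52 + 108}} = \sqrt{15035 + 2 \cdot 108 \cdot \frac{1}{160}} = \sqrt{15035 + \frac{27}{20}} = \sqrt{\frac{300727}{20}} = \frac{\sqrt{1503635}}{10}$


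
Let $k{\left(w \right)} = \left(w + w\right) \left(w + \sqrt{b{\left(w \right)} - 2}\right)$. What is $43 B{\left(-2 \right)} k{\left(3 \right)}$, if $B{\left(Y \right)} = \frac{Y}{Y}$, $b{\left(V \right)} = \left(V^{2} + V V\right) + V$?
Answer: $774 + 258 \sqrt{19} \approx 1898.6$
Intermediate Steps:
$b{\left(V \right)} = V + 2 V^{2}$ ($b{\left(V \right)} = \left(V^{2} + V^{2}\right) + V = 2 V^{2} + V = V + 2 V^{2}$)
$B{\left(Y \right)} = 1$
$k{\left(w \right)} = 2 w \left(w + \sqrt{-2 + w \left(1 + 2 w\right)}\right)$ ($k{\left(w \right)} = \left(w + w\right) \left(w + \sqrt{w \left(1 + 2 w\right) - 2}\right) = 2 w \left(w + \sqrt{-2 + w \left(1 + 2 w\right)}\right)$)
$43 B{\left(-2 \right)} k{\left(3 \right)} = 43 \cdot 1 \cdot 2 \cdot 3 \left(3 + \sqrt{-2 + 3 \left(1 + 2 \cdot 3\right)}\right) = 43 \cdot 2 \cdot 3 \left(3 + \sqrt{-2 + 3 \left(1 + 6\right)}\right) = 43 \cdot 2 \cdot 3 \left(3 + \sqrt{-2 + 3 \cdot 7}\right) = 43 \cdot 2 \cdot 3 \left(3 + \sqrt{-2 + 21}\right) = 43 \cdot 2 \cdot 3 \left(3 + \sqrt{19}\right) = 43 \left(18 + 6 \sqrt{19}\right) = 774 + 258 \sqrt{19}$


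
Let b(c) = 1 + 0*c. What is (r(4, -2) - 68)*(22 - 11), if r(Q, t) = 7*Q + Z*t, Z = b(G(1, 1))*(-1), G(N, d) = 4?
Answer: -418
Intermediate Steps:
b(c) = 1 (b(c) = 1 + 0 = 1)
Z = -1 (Z = 1*(-1) = -1)
r(Q, t) = -t + 7*Q (r(Q, t) = 7*Q - t = -t + 7*Q)
(r(4, -2) - 68)*(22 - 11) = ((-1*(-2) + 7*4) - 68)*(22 - 11) = ((2 + 28) - 68)*11 = (30 - 68)*11 = -38*11 = -418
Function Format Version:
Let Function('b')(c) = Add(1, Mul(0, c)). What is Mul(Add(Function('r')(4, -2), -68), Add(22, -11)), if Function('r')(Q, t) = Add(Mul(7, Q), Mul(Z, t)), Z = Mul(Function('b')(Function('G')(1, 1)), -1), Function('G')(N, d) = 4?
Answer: -418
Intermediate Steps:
Function('b')(c) = 1 (Function('b')(c) = Add(1, 0) = 1)
Z = -1 (Z = Mul(1, -1) = -1)
Function('r')(Q, t) = Add(Mul(-1, t), Mul(7, Q)) (Function('r')(Q, t) = Add(Mul(7, Q), Mul(-1, t)) = Add(Mul(-1, t), Mul(7, Q)))
Mul(Add(Function('r')(4, -2), -68), Add(22, -11)) = Mul(Add(Add(Mul(-1, -2), Mul(7, 4)), -68), Add(22, -11)) = Mul(Add(Add(2, 28), -68), 11) = Mul(Add(30, -68), 11) = Mul(-38, 11) = -418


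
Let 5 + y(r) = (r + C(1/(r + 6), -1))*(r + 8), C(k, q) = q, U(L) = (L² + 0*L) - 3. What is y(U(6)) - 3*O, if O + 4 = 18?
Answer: 1265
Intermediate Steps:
O = 14 (O = -4 + 18 = 14)
U(L) = -3 + L² (U(L) = (L² + 0) - 3 = L² - 3 = -3 + L²)
y(r) = -5 + (-1 + r)*(8 + r) (y(r) = -5 + (r - 1)*(r + 8) = -5 + (-1 + r)*(8 + r))
y(U(6)) - 3*O = (-13 + (-3 + 6²)² + 7*(-3 + 6²)) - 3*14 = (-13 + (-3 + 36)² + 7*(-3 + 36)) - 42 = (-13 + 33² + 7*33) - 42 = (-13 + 1089 + 231) - 42 = 1307 - 42 = 1265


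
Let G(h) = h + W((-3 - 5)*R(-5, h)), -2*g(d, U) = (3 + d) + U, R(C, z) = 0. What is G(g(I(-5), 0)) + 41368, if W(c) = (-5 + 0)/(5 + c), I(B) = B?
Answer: 41368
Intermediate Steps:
g(d, U) = -3/2 - U/2 - d/2 (g(d, U) = -((3 + d) + U)/2 = -(3 + U + d)/2 = -3/2 - U/2 - d/2)
W(c) = -5/(5 + c)
G(h) = -1 + h (G(h) = h - 5/(5 + (-3 - 5)*0) = h - 5/(5 - 8*0) = h - 5/(5 + 0) = h - 5/5 = h - 5*⅕ = h - 1 = -1 + h)
G(g(I(-5), 0)) + 41368 = (-1 + (-3/2 - ½*0 - ½*(-5))) + 41368 = (-1 + (-3/2 + 0 + 5/2)) + 41368 = (-1 + 1) + 41368 = 0 + 41368 = 41368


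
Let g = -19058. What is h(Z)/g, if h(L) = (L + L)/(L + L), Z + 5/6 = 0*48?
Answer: -1/19058 ≈ -5.2471e-5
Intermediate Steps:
Z = -⅚ (Z = -⅚ + 0*48 = -⅚ + 0 = -⅚ ≈ -0.83333)
h(L) = 1 (h(L) = (2*L)/((2*L)) = (2*L)*(1/(2*L)) = 1)
h(Z)/g = 1/(-19058) = 1*(-1/19058) = -1/19058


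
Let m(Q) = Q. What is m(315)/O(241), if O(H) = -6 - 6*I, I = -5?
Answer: 105/8 ≈ 13.125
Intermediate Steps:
O(H) = 24 (O(H) = -6 - 6*(-5) = -6 + 30 = 24)
m(315)/O(241) = 315/24 = 315*(1/24) = 105/8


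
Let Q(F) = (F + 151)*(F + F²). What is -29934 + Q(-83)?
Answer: 432874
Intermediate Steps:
Q(F) = (151 + F)*(F + F²)
-29934 + Q(-83) = -29934 - 83*(151 + (-83)² + 152*(-83)) = -29934 - 83*(151 + 6889 - 12616) = -29934 - 83*(-5576) = -29934 + 462808 = 432874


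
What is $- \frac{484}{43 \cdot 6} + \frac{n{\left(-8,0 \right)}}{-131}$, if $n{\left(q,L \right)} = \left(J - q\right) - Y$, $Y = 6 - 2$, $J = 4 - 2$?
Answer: $- \frac{32476}{16899} \approx -1.9218$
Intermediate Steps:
$J = 2$
$Y = 4$ ($Y = 6 - 2 = 4$)
$n{\left(q,L \right)} = -2 - q$ ($n{\left(q,L \right)} = \left(2 - q\right) - 4 = -2 - q$)
$- \frac{484}{43 \cdot 6} + \frac{n{\left(-8,0 \right)}}{-131} = - \frac{484}{43 \cdot 6} + \frac{-2 - -8}{-131} = - \frac{484}{258} + \left(-2 + 8\right) \left(- \frac{1}{131}\right) = \left(-484\right) \frac{1}{258} + 6 \left(- \frac{1}{131}\right) = - \frac{242}{129} - \frac{6}{131} = - \frac{32476}{16899}$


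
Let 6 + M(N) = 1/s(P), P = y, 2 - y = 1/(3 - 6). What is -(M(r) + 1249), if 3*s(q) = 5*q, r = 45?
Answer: -43514/35 ≈ -1243.3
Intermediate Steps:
y = 7/3 (y = 2 - 1/(3 - 6) = 2 - 1/(-3) = 2 - 1*(-1/3) = 2 + 1/3 = 7/3 ≈ 2.3333)
P = 7/3 ≈ 2.3333
s(q) = 5*q/3 (s(q) = (5*q)/3 = 5*q/3)
M(N) = -201/35 (M(N) = -6 + 1/((5/3)*(7/3)) = -6 + 1/(35/9) = -6 + 9/35 = -201/35)
-(M(r) + 1249) = -(-201/35 + 1249) = -1*43514/35 = -43514/35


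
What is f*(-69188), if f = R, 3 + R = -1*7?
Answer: 691880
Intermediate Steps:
R = -10 (R = -3 - 1*7 = -3 - 7 = -10)
f = -10
f*(-69188) = -10*(-69188) = 691880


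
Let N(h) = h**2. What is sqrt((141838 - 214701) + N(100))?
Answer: I*sqrt(62863) ≈ 250.72*I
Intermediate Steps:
sqrt((141838 - 214701) + N(100)) = sqrt((141838 - 214701) + 100**2) = sqrt(-72863 + 10000) = sqrt(-62863) = I*sqrt(62863)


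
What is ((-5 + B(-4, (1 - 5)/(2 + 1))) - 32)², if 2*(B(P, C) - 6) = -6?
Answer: 1156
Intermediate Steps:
B(P, C) = 3 (B(P, C) = 6 + (½)*(-6) = 6 - 3 = 3)
((-5 + B(-4, (1 - 5)/(2 + 1))) - 32)² = ((-5 + 3) - 32)² = (-2 - 32)² = (-34)² = 1156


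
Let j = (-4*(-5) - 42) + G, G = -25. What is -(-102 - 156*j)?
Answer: -7230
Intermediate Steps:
j = -47 (j = (-4*(-5) - 42) - 25 = (20 - 42) - 25 = -22 - 25 = -47)
-(-102 - 156*j) = -(-102 - 156*(-47)) = -(-102 + 7332) = -1*7230 = -7230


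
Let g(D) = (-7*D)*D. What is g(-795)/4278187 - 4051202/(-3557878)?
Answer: 795562415062/7610633703593 ≈ 0.10453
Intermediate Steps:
g(D) = -7*D**2
g(-795)/4278187 - 4051202/(-3557878) = -7*(-795)**2/4278187 - 4051202/(-3557878) = -7*632025*(1/4278187) - 4051202*(-1/3557878) = -4424175*1/4278187 + 2025601/1778939 = -4424175/4278187 + 2025601/1778939 = 795562415062/7610633703593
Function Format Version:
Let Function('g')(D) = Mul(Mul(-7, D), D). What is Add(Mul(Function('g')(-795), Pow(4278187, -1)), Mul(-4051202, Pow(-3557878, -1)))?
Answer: Rational(795562415062, 7610633703593) ≈ 0.10453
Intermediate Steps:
Function('g')(D) = Mul(-7, Pow(D, 2))
Add(Mul(Function('g')(-795), Pow(4278187, -1)), Mul(-4051202, Pow(-3557878, -1))) = Add(Mul(Mul(-7, Pow(-795, 2)), Pow(4278187, -1)), Mul(-4051202, Pow(-3557878, -1))) = Add(Mul(Mul(-7, 632025), Rational(1, 4278187)), Mul(-4051202, Rational(-1, 3557878))) = Add(Mul(-4424175, Rational(1, 4278187)), Rational(2025601, 1778939)) = Add(Rational(-4424175, 4278187), Rational(2025601, 1778939)) = Rational(795562415062, 7610633703593)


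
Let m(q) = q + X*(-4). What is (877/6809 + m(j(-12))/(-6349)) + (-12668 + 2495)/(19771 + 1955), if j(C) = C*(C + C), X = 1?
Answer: -120274362617/313074129522 ≈ -0.38417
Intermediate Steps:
j(C) = 2*C² (j(C) = C*(2*C) = 2*C²)
m(q) = -4 + q (m(q) = q + 1*(-4) = q - 4 = -4 + q)
(877/6809 + m(j(-12))/(-6349)) + (-12668 + 2495)/(19771 + 1955) = (877/6809 + (-4 + 2*(-12)²)/(-6349)) + (-12668 + 2495)/(19771 + 1955) = (877*(1/6809) + (-4 + 2*144)*(-1/6349)) - 10173/21726 = (877/6809 + (-4 + 288)*(-1/6349)) - 10173*1/21726 = (877/6809 + 284*(-1/6349)) - 3391/7242 = (877/6809 - 284/6349) - 3391/7242 = 3634317/43230341 - 3391/7242 = -120274362617/313074129522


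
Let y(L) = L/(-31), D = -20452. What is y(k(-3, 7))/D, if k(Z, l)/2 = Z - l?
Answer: -5/158503 ≈ -3.1545e-5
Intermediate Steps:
k(Z, l) = -2*l + 2*Z (k(Z, l) = 2*(Z - l) = -2*l + 2*Z)
y(L) = -L/31 (y(L) = L*(-1/31) = -L/31)
y(k(-3, 7))/D = -(-2*7 + 2*(-3))/31/(-20452) = -(-14 - 6)/31*(-1/20452) = -1/31*(-20)*(-1/20452) = (20/31)*(-1/20452) = -5/158503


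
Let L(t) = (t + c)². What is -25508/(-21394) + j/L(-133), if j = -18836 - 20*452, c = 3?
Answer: -20661743/45194825 ≈ -0.45717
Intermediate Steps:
L(t) = (3 + t)² (L(t) = (t + 3)² = (3 + t)²)
j = -27876 (j = -18836 - 1*9040 = -18836 - 9040 = -27876)
-25508/(-21394) + j/L(-133) = -25508/(-21394) - 27876/(3 - 133)² = -25508*(-1/21394) - 27876/((-130)²) = 12754/10697 - 27876/16900 = 12754/10697 - 27876*1/16900 = 12754/10697 - 6969/4225 = -20661743/45194825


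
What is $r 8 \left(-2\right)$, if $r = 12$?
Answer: $-192$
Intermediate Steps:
$r 8 \left(-2\right) = 12 \cdot 8 \left(-2\right) = 96 \left(-2\right) = -192$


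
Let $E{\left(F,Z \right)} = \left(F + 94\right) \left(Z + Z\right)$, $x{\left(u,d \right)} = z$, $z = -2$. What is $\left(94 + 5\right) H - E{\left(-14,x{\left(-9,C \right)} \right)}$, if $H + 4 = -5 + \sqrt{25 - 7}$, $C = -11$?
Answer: $-571 + 297 \sqrt{2} \approx -150.98$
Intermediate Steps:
$x{\left(u,d \right)} = -2$
$E{\left(F,Z \right)} = 2 Z \left(94 + F\right)$ ($E{\left(F,Z \right)} = \left(94 + F\right) 2 Z = 2 Z \left(94 + F\right)$)
$H = -9 + 3 \sqrt{2}$ ($H = -4 - \left(5 - \sqrt{25 - 7}\right) = -4 - \left(5 - \sqrt{18}\right) = -4 - \left(5 - 3 \sqrt{2}\right) = -9 + 3 \sqrt{2} \approx -4.7574$)
$\left(94 + 5\right) H - E{\left(-14,x{\left(-9,C \right)} \right)} = \left(94 + 5\right) \left(-9 + 3 \sqrt{2}\right) - 2 \left(-2\right) \left(94 - 14\right) = 99 \left(-9 + 3 \sqrt{2}\right) - 2 \left(-2\right) 80 = \left(-891 + 297 \sqrt{2}\right) - -320 = \left(-891 + 297 \sqrt{2}\right) + 320 = -571 + 297 \sqrt{2}$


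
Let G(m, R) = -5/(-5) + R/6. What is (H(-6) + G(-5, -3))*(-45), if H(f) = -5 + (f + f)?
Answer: 1485/2 ≈ 742.50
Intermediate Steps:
G(m, R) = 1 + R/6 (G(m, R) = -5*(-⅕) + R*(⅙) = 1 + R/6)
H(f) = -5 + 2*f
(H(-6) + G(-5, -3))*(-45) = ((-5 + 2*(-6)) + (1 + (⅙)*(-3)))*(-45) = ((-5 - 12) + (1 - ½))*(-45) = (-17 + ½)*(-45) = -33/2*(-45) = 1485/2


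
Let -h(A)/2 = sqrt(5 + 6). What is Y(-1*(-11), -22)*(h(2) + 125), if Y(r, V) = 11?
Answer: 1375 - 22*sqrt(11) ≈ 1302.0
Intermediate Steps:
h(A) = -2*sqrt(11) (h(A) = -2*sqrt(5 + 6) = -2*sqrt(11))
Y(-1*(-11), -22)*(h(2) + 125) = 11*(-2*sqrt(11) + 125) = 11*(125 - 2*sqrt(11)) = 1375 - 22*sqrt(11)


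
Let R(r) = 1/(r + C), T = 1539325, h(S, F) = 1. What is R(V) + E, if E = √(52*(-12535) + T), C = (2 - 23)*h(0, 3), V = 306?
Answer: 1/285 + √887505 ≈ 942.08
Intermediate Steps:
C = -21 (C = (2 - 23)*1 = -21*1 = -21)
R(r) = 1/(-21 + r) (R(r) = 1/(r - 21) = 1/(-21 + r))
E = √887505 (E = √(52*(-12535) + 1539325) = √(-651820 + 1539325) = √887505 ≈ 942.08)
R(V) + E = 1/(-21 + 306) + √887505 = 1/285 + √887505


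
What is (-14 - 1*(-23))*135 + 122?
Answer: 1337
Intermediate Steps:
(-14 - 1*(-23))*135 + 122 = (-14 + 23)*135 + 122 = 9*135 + 122 = 1215 + 122 = 1337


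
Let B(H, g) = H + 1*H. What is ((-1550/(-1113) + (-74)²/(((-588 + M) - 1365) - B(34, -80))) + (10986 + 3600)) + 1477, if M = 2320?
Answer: 5352115819/332787 ≈ 16083.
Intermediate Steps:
B(H, g) = 2*H (B(H, g) = H + H = 2*H)
((-1550/(-1113) + (-74)²/(((-588 + M) - 1365) - B(34, -80))) + (10986 + 3600)) + 1477 = ((-1550/(-1113) + (-74)²/(((-588 + 2320) - 1365) - 2*34)) + (10986 + 3600)) + 1477 = ((-1550*(-1/1113) + 5476/((1732 - 1365) - 1*68)) + 14586) + 1477 = ((1550/1113 + 5476/(367 - 68)) + 14586) + 1477 = ((1550/1113 + 5476/299) + 14586) + 1477 = (6558238/332787 + 14586) + 1477 = 4860589420/332787 + 1477 = 5352115819/332787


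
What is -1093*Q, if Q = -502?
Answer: 548686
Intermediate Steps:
-1093*Q = -1093*(-502) = 548686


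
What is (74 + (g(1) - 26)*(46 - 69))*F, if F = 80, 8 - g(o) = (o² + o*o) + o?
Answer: 44560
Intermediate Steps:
g(o) = 8 - o - 2*o² (g(o) = 8 - ((o² + o*o) + o) = 8 - ((o² + o²) + o) = 8 - (2*o² + o) = 8 - (o + 2*o²) = 8 + (-o - 2*o²) = 8 - o - 2*o²)
(74 + (g(1) - 26)*(46 - 69))*F = (74 + ((8 - 1*1 - 2*1²) - 26)*(46 - 69))*80 = (74 + ((8 - 1 - 2*1) - 26)*(-23))*80 = (74 + ((8 - 1 - 2) - 26)*(-23))*80 = (74 + (5 - 26)*(-23))*80 = (74 - 21*(-23))*80 = (74 + 483)*80 = 557*80 = 44560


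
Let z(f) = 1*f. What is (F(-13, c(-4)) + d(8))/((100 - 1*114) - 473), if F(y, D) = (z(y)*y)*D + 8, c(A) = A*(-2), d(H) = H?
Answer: -1368/487 ≈ -2.8090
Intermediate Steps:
z(f) = f
c(A) = -2*A
F(y, D) = 8 + D*y**2 (F(y, D) = (y*y)*D + 8 = y**2*D + 8 = D*y**2 + 8 = 8 + D*y**2)
(F(-13, c(-4)) + d(8))/((100 - 1*114) - 473) = ((8 - 2*(-4)*(-13)**2) + 8)/((100 - 1*114) - 473) = ((8 + 8*169) + 8)/((100 - 114) - 473) = ((8 + 1352) + 8)/(-14 - 473) = (1360 + 8)/(-487) = 1368*(-1/487) = -1368/487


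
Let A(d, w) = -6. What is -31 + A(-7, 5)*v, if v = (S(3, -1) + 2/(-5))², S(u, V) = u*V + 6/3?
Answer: -1069/25 ≈ -42.760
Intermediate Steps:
S(u, V) = 2 + V*u (S(u, V) = V*u + 6*(⅓) = V*u + 2 = 2 + V*u)
v = 49/25 (v = ((2 - 1*3) + 2/(-5))² = ((2 - 3) + 2*(-⅕))² = (-1 - ⅖)² = (-7/5)² = 49/25 ≈ 1.9600)
-31 + A(-7, 5)*v = -31 - 6*49/25 = -31 - 294/25 = -1069/25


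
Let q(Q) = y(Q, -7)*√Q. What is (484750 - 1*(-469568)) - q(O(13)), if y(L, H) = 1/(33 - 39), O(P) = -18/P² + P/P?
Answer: 954318 + √151/78 ≈ 9.5432e+5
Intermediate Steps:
O(P) = 1 - 18/P² (O(P) = -18/P² + 1 = 1 - 18/P²)
y(L, H) = -⅙ (y(L, H) = 1/(-6) = -⅙)
q(Q) = -√Q/6
(484750 - 1*(-469568)) - q(O(13)) = (484750 - 1*(-469568)) - (-1)*√(1 - 18/13²)/6 = (484750 + 469568) - (-1)*√(1 - 18*1/169)/6 = 954318 - (-1)*√(1 - 18/169)/6 = 954318 - (-1)*√(151/169)/6 = 954318 - (-1)*√151/13/6 = 954318 - (-1)*√151/78 = 954318 + √151/78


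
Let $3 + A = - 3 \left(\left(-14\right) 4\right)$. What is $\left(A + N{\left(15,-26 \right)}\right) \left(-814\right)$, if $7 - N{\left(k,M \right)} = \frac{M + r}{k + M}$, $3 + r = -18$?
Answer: $-136530$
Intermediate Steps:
$r = -21$ ($r = -3 - 18 = -21$)
$A = 165$ ($A = -3 - 3 \left(\left(-14\right) 4\right) = -3 - -168 = -3 + 168 = 165$)
$N{\left(k,M \right)} = 7 - \frac{-21 + M}{M + k}$ ($N{\left(k,M \right)} = 7 - \frac{M - 21}{k + M} = 7 - \frac{-21 + M}{M + k}$)
$\left(A + N{\left(15,-26 \right)}\right) \left(-814\right) = \left(165 + \frac{21 + 6 \left(-26\right) + 7 \cdot 15}{-26 + 15}\right) \left(-814\right) = \left(165 + \frac{21 - 156 + 105}{-11}\right) \left(-814\right) = \left(165 - - \frac{30}{11}\right) \left(-814\right) = \left(165 + \frac{30}{11}\right) \left(-814\right) = \frac{1845}{11} \left(-814\right) = -136530$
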